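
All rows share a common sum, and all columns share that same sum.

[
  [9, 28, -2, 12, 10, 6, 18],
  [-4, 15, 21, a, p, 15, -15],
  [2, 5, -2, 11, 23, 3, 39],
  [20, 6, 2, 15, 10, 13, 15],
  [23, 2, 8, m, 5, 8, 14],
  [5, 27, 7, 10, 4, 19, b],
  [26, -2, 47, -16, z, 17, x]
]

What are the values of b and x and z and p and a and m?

b = 9, x = 1, z = 8, p = 21, a = 28, m = 21

Rows 1 and 3 both sum to 81, so that's the common total.
Row 5 has 23 + 2 + 8 + 5 + 8 + 14 = 60; the blank must be 81 − 60 = 21.
Row 6 has 5 + 27 + 7 + 10 + 4 + 19 = 72; the blank must be 81 − 72 = 9.
Column 7 has 18 − 15 + 39 + 15 + 14 + 9 = 80; the blank must be 81 − 80 = 1.
Row 7 has 26 − 2 + 47 − 16 + 17 + 1 = 73; the blank must be 81 − 73 = 8.
Column 5 has 10 + 23 + 10 + 5 + 4 + 8 = 60; the blank must be 81 − 60 = 21.
Row 2 has -4 + 15 + 21 + 21 + 15 − 15 = 53; the blank must be 81 − 53 = 28.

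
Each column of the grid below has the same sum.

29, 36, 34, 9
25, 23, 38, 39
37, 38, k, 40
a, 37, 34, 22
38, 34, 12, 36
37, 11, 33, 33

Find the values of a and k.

a = 13, k = 28

Columns 2 and 4 both add up to 179, so every column sums to 179.
Column 1: 29 + 25 + 37 + 38 + 37 = 166, so the missing entry is 179 − 166 = 13.
Column 3: 34 + 38 + 34 + 12 + 33 = 151, so the missing entry is 179 − 151 = 28.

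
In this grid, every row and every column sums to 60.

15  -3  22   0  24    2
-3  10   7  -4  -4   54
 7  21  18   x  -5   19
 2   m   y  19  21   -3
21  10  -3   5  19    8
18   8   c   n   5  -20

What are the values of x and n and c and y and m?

Column 2 has -3 + 10 + 21 + 10 + 8 = 46; the blank must be 60 − 46 = 14.
Row 3 has 7 + 21 + 18 − 5 + 19 = 60; the blank must be 60 − 60 = 0.
Column 4 has 0 − 4 + 0 + 19 + 5 = 20; the blank must be 60 − 20 = 40.
Row 4 has 2 + 14 + 19 + 21 − 3 = 53; the blank must be 60 − 53 = 7.
Row 6 has 18 + 8 + 40 + 5 − 20 = 51; the blank must be 60 − 51 = 9.

x = 0, n = 40, c = 9, y = 7, m = 14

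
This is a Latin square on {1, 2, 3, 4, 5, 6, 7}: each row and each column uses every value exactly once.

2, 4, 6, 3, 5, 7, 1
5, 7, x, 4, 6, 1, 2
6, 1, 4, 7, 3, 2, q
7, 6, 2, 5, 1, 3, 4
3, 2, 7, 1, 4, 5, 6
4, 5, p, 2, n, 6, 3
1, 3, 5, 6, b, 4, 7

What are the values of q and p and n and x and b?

q = 5, p = 1, n = 7, x = 3, b = 2

At (row 2, col 3): row 2 already has {1, 2, 4, 5, 6, 7}, so the value is 3.
Cell (7,5): row 7 already has {1, 3, 4, 5, 6, 7} → 2.
For row 6, column 5: column 5 already has {1, 2, 3, 4, 5, 6}; that leaves 7.
For row 3, column 7: row 3 already has {1, 2, 3, 4, 6, 7}; that leaves 5.
For row 6, column 3: row 6 already has {2, 3, 4, 5, 6, 7}; that leaves 1.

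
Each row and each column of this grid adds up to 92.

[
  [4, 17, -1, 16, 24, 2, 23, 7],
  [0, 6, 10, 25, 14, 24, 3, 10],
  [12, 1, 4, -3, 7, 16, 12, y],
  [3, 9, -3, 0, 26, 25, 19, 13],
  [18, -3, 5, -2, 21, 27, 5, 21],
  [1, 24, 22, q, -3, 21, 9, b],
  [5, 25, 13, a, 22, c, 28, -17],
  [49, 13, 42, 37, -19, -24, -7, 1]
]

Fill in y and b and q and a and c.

Column 6 has 2 + 24 + 16 + 25 + 27 + 21 − 24 = 91; the blank must be 92 − 91 = 1.
Row 3 has 12 + 1 + 4 − 3 + 7 + 16 + 12 = 49; the blank must be 92 − 49 = 43.
Column 8 has 7 + 10 + 43 + 13 + 21 − 17 + 1 = 78; the blank must be 92 − 78 = 14.
Row 6 has 1 + 24 + 22 − 3 + 21 + 9 + 14 = 88; the blank must be 92 − 88 = 4.
Row 7 has 5 + 25 + 13 + 22 + 1 + 28 − 17 = 77; the blank must be 92 − 77 = 15.

y = 43, b = 14, q = 4, a = 15, c = 1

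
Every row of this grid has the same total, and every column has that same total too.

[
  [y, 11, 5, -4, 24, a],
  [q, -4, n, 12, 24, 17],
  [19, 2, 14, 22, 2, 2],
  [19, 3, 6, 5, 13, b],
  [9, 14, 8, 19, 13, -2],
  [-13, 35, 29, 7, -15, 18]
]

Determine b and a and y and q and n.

b = 15, a = 11, y = 14, q = 13, n = -1

Rows 3 and 5 both sum to 61, so that's the common total.
Column 3 has 5 + 14 + 6 + 8 + 29 = 62; the blank must be 61 − 62 = -1.
Row 2 has -4 − 1 + 12 + 24 + 17 = 48; the blank must be 61 − 48 = 13.
Column 1 has 13 + 19 + 19 + 9 − 13 = 47; the blank must be 61 − 47 = 14.
Row 1 has 14 + 11 + 5 − 4 + 24 = 50; the blank must be 61 − 50 = 11.
Row 4 has 19 + 3 + 6 + 5 + 13 = 46; the blank must be 61 − 46 = 15.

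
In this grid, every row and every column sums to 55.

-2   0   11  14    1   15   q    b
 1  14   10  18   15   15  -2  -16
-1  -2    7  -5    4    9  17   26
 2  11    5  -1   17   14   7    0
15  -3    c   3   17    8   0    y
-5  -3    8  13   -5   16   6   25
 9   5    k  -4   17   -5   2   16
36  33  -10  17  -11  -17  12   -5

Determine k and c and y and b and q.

Row 7 has 9 + 5 − 4 + 17 − 5 + 2 + 16 = 40; the blank must be 55 − 40 = 15.
Column 3 has 11 + 10 + 7 + 5 + 8 + 15 − 10 = 46; the blank must be 55 − 46 = 9.
Column 7 has -2 + 17 + 7 + 0 + 6 + 2 + 12 = 42; the blank must be 55 − 42 = 13.
Row 1 has -2 + 0 + 11 + 14 + 1 + 15 + 13 = 52; the blank must be 55 − 52 = 3.
Row 5 has 15 − 3 + 9 + 3 + 17 + 8 + 0 = 49; the blank must be 55 − 49 = 6.

k = 15, c = 9, y = 6, b = 3, q = 13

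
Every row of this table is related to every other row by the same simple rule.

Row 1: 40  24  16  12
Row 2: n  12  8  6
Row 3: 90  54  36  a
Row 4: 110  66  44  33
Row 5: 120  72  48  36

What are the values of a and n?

a = 27, n = 20

Each row is a constant multiple of every other row — this is a multiplication table with the headers hidden.
Row 3 is 36/16 = 9/4 times row 1, so its entry in column 4 is 12 × 9/4 = 27.
Row 2 is 8/16 = 1/2 times row 1, so its entry in column 1 is 40 × 1/2 = 20.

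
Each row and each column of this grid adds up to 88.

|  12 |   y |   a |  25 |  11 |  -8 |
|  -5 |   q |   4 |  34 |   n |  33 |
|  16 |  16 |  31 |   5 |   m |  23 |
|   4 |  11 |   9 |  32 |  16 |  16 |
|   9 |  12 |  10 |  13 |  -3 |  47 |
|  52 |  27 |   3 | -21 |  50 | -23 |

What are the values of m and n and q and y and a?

m = -3, n = 17, q = 5, y = 17, a = 31

Row 3: 16 + 16 + 31 + 5 + 23 = 91, so its missing entry is 88 − 91 = -3.
Column 5: 11 − 3 + 16 − 3 + 50 = 71, so its missing entry is 88 − 71 = 17.
Row 2: -5 + 4 + 34 + 17 + 33 = 83, so its missing entry is 88 − 83 = 5.
Column 2: 5 + 16 + 11 + 12 + 27 = 71, so its missing entry is 88 − 71 = 17.
Row 1: 12 + 17 + 25 + 11 − 8 = 57, so its missing entry is 88 − 57 = 31.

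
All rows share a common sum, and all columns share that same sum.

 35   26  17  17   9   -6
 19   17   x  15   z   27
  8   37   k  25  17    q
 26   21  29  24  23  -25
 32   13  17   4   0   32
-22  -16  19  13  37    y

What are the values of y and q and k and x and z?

Rows 1 and 4 both sum to 98, so that's the common total.
Row 6 has -22 − 16 + 19 + 13 + 37 = 31; the blank must be 98 − 31 = 67.
Column 5 has 9 + 17 + 23 + 0 + 37 = 86; the blank must be 98 − 86 = 12.
Row 2 has 19 + 17 + 15 + 12 + 27 = 90; the blank must be 98 − 90 = 8.
Column 3 has 17 + 8 + 29 + 17 + 19 = 90; the blank must be 98 − 90 = 8.
Row 3 has 8 + 37 + 8 + 25 + 17 = 95; the blank must be 98 − 95 = 3.

y = 67, q = 3, k = 8, x = 8, z = 12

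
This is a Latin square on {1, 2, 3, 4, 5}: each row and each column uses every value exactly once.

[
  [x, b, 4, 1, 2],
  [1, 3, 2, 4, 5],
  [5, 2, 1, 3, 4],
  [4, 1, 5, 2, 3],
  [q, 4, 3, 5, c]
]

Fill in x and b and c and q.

At (row 1, col 2): column 2 already has {1, 2, 3, 4}, so the value is 5.
Cell (5,5): column 5 already has {2, 3, 4, 5} → 1.
At (row 5, col 1): row 5 already has {1, 3, 4, 5}, so the value is 2.
For row 1, column 1: row 1 already has {1, 2, 4, 5}; that leaves 3.

x = 3, b = 5, c = 1, q = 2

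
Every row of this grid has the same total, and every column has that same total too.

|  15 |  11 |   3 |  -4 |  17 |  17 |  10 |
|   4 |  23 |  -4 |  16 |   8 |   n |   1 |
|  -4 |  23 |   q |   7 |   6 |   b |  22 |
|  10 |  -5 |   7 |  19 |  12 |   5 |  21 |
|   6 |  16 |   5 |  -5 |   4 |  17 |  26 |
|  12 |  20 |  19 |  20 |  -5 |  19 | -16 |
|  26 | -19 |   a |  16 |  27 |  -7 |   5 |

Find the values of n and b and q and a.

n = 21, b = -3, q = 18, a = 21

Rows 1 and 4 both sum to 69, so that's the common total.
Row 7 has 26 − 19 + 16 + 27 − 7 + 5 = 48; the blank must be 69 − 48 = 21.
Column 3 has 3 − 4 + 7 + 5 + 19 + 21 = 51; the blank must be 69 − 51 = 18.
Row 3 has -4 + 23 + 18 + 7 + 6 + 22 = 72; the blank must be 69 − 72 = -3.
Row 2 has 4 + 23 − 4 + 16 + 8 + 1 = 48; the blank must be 69 − 48 = 21.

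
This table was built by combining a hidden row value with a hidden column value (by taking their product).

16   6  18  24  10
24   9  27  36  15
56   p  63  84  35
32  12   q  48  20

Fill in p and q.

p = 21, q = 36

Each row is a constant multiple of every other row — this is a multiplication table with the headers hidden.
Row 3 is 35/10 = 7/2 times row 1, so its entry in column 2 is 6 × 7/2 = 21.
Row 4 is 20/10 = 2/1 times row 1, so its entry in column 3 is 18 × 2/1 = 36.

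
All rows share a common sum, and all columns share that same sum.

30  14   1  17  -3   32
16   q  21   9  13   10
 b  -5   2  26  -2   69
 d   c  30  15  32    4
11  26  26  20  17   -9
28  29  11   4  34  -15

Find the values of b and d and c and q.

b = 1, d = 5, c = 5, q = 22

Rows 1 and 5 both sum to 91, so that's the common total.
Row 2: 16 + 21 + 9 + 13 + 10 = 69, so its missing entry is 91 − 69 = 22.
Column 2: 14 + 22 − 5 + 26 + 29 = 86, so its missing entry is 91 − 86 = 5.
Row 3: -5 + 2 + 26 − 2 + 69 = 90, so its missing entry is 91 − 90 = 1.
Row 4: 5 + 30 + 15 + 32 + 4 = 86, so its missing entry is 91 − 86 = 5.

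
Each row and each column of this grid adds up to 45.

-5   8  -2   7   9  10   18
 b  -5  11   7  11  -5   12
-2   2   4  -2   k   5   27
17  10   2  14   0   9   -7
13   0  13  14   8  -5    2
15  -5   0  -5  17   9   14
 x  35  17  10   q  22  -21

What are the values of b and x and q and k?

Row 2: -5 + 11 + 7 + 11 − 5 + 12 = 31, so its missing entry is 45 − 31 = 14.
Row 3: -2 + 2 + 4 − 2 + 5 + 27 = 34, so its missing entry is 45 − 34 = 11.
Column 5: 9 + 11 + 11 + 0 + 8 + 17 = 56, so its missing entry is 45 − 56 = -11.
Row 7: 35 + 17 + 10 − 11 + 22 − 21 = 52, so its missing entry is 45 − 52 = -7.

b = 14, x = -7, q = -11, k = 11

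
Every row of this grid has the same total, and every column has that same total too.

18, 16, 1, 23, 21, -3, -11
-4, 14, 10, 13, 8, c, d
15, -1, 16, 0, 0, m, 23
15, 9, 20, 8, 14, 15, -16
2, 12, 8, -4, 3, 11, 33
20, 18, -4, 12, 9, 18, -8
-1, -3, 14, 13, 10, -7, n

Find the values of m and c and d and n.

m = 12, c = 19, d = 5, n = 39

Rows 1 and 4 both sum to 65, so that's the common total.
The known cells in row 7 total 26, leaving 65 − 26 = 39 for the blank.
The known cells in column 7 total 60, leaving 65 − 60 = 5 for the blank.
The known cells in row 3 total 53, leaving 65 − 53 = 12 for the blank.
The known cells in row 2 total 46, leaving 65 − 46 = 19 for the blank.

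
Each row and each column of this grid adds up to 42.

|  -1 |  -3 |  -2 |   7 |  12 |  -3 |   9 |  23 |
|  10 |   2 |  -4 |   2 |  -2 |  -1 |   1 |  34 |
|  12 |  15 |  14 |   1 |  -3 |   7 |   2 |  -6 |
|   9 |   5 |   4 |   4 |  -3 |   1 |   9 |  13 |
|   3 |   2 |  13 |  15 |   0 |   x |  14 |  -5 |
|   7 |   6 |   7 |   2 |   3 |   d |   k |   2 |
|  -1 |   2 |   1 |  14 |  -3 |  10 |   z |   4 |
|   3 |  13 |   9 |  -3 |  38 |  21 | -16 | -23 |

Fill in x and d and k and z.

Row 7 has -1 + 2 + 1 + 14 − 3 + 10 + 4 = 27; the blank must be 42 − 27 = 15.
Row 5 has 3 + 2 + 13 + 15 + 0 + 14 − 5 = 42; the blank must be 42 − 42 = 0.
Column 6 has -3 − 1 + 7 + 1 + 0 + 10 + 21 = 35; the blank must be 42 − 35 = 7.
Row 6 has 7 + 6 + 7 + 2 + 3 + 7 + 2 = 34; the blank must be 42 − 34 = 8.

x = 0, d = 7, k = 8, z = 15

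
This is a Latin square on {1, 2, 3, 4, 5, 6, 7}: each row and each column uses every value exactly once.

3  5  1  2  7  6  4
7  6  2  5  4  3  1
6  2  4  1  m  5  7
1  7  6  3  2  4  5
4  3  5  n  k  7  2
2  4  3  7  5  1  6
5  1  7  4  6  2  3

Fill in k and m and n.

k = 1, m = 3, n = 6

At (row 3, col 5): row 3 already has {1, 2, 4, 5, 6, 7}, so the value is 3.
For row 5, column 5: column 5 already has {2, 3, 4, 5, 6, 7}; that leaves 1.
For row 5, column 4: row 5 already has {1, 2, 3, 4, 5, 7}; that leaves 6.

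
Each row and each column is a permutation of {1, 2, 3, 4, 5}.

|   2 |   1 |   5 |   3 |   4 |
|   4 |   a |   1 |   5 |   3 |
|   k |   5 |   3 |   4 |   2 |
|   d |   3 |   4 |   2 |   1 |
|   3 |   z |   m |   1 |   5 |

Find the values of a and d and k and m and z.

Cell (2,2): row 2 already has {1, 3, 4, 5} → 2.
For row 3, column 1: row 3 already has {2, 3, 4, 5}; that leaves 1.
Cell (5,3): column 3 already has {1, 3, 4, 5} → 2.
At (row 4, col 1): row 4 already has {1, 2, 3, 4}, so the value is 5.
At (row 5, col 2): row 5 already has {1, 2, 3, 5}, so the value is 4.

a = 2, d = 5, k = 1, m = 2, z = 4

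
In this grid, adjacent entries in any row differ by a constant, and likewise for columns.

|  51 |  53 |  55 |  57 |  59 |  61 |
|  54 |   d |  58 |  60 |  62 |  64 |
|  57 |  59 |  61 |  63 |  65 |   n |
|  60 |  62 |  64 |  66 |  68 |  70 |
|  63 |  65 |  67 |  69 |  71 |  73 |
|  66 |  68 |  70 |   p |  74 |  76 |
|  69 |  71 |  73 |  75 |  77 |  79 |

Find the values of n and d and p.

Along each row the entries change by 2 per step; down each column they change by 3.
Row 3: from 57 at column 1, stepping by 2 to column 6 gives 67.
Row 2: from 54 at column 1, stepping by 2 to column 2 gives 56.
Row 6: from 66 at column 1, stepping by 2 to column 4 gives 72.

n = 67, d = 56, p = 72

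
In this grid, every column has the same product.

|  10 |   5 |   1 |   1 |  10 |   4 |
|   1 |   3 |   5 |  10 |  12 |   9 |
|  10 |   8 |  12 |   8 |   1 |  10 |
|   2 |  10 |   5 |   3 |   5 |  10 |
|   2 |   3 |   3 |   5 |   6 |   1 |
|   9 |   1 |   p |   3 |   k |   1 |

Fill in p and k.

Columns 1 and 2 each multiply to 3600, so every column has product 3600.
Column 3: 1×5×12×5×3 = 900, so the missing entry is 3600 ÷ 900 = 4.
Column 5: 10×12×1×5×6 = 3600, so the missing entry is 3600 ÷ 3600 = 1.

p = 4, k = 1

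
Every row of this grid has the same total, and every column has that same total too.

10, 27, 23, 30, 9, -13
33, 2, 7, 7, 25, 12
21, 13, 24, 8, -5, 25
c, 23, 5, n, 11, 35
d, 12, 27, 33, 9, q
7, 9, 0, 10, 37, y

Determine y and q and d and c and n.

y = 23, q = 4, d = 1, c = 14, n = -2

Rows 1 and 2 both sum to 86, so that's the common total.
Row 6 has 7 + 9 + 0 + 10 + 37 = 63; the blank must be 86 − 63 = 23.
Column 6 has -13 + 12 + 25 + 35 + 23 = 82; the blank must be 86 − 82 = 4.
Row 5 has 12 + 27 + 33 + 9 + 4 = 85; the blank must be 86 − 85 = 1.
Column 1 has 10 + 33 + 21 + 1 + 7 = 72; the blank must be 86 − 72 = 14.
Row 4 has 14 + 23 + 5 + 11 + 35 = 88; the blank must be 86 − 88 = -2.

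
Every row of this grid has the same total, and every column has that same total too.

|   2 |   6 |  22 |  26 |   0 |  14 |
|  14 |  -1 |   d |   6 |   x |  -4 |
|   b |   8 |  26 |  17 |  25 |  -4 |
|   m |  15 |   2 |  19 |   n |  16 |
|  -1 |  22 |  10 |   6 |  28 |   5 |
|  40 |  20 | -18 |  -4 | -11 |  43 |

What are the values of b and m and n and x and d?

Rows 1 and 5 both sum to 70, so that's the common total.
Column 3 has 22 + 26 + 2 + 10 − 18 = 42; the blank must be 70 − 42 = 28.
Row 3 has 8 + 26 + 17 + 25 − 4 = 72; the blank must be 70 − 72 = -2.
Row 2 has 14 − 1 + 28 + 6 − 4 = 43; the blank must be 70 − 43 = 27.
Column 5 has 0 + 27 + 25 + 28 − 11 = 69; the blank must be 70 − 69 = 1.
Row 4 has 15 + 2 + 19 + 1 + 16 = 53; the blank must be 70 − 53 = 17.

b = -2, m = 17, n = 1, x = 27, d = 28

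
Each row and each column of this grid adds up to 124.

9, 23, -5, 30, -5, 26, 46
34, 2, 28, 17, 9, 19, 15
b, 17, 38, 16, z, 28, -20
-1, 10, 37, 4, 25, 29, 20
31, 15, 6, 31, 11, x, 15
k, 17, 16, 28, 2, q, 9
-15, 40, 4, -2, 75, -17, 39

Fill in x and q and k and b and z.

Column 5: -5 + 9 + 25 + 11 + 2 + 75 = 117, so its missing entry is 124 − 117 = 7.
Row 3: 17 + 38 + 16 + 7 + 28 − 20 = 86, so its missing entry is 124 − 86 = 38.
Row 5: 31 + 15 + 6 + 31 + 11 + 15 = 109, so its missing entry is 124 − 109 = 15.
Column 6: 26 + 19 + 28 + 29 + 15 − 17 = 100, so its missing entry is 124 − 100 = 24.
Row 6: 17 + 16 + 28 + 2 + 24 + 9 = 96, so its missing entry is 124 − 96 = 28.

x = 15, q = 24, k = 28, b = 38, z = 7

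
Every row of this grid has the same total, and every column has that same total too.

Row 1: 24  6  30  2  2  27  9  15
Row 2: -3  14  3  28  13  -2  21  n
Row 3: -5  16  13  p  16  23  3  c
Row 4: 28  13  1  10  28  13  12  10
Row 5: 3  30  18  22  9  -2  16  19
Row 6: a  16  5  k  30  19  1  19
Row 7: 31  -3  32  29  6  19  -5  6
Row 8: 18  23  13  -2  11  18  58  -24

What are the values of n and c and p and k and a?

n = 41, c = 29, p = 20, k = 6, a = 19

Rows 1 and 4 both sum to 115, so that's the common total.
The known cells in row 2 total 74, leaving 115 − 74 = 41 for the blank.
The known cells in column 8 total 86, leaving 115 − 86 = 29 for the blank.
The known cells in row 3 total 95, leaving 115 − 95 = 20 for the blank.
The known cells in column 1 total 96, leaving 115 − 96 = 19 for the blank.
The known cells in row 6 total 109, leaving 115 − 109 = 6 for the blank.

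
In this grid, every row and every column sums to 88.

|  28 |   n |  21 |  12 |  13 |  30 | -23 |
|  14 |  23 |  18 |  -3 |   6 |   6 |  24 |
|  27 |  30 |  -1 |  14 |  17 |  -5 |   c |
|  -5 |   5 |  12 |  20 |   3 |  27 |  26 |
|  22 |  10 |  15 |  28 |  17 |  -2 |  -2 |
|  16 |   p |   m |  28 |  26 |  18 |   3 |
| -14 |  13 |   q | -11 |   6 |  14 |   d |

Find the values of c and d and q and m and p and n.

c = 6, d = 54, q = 26, m = -3, p = 0, n = 7

Row 1 has 28 + 21 + 12 + 13 + 30 − 23 = 81; the blank must be 88 − 81 = 7.
Column 2 has 7 + 23 + 30 + 5 + 10 + 13 = 88; the blank must be 88 − 88 = 0.
Row 3 has 27 + 30 − 1 + 14 + 17 − 5 = 82; the blank must be 88 − 82 = 6.
Column 7 has -23 + 24 + 6 + 26 − 2 + 3 = 34; the blank must be 88 − 34 = 54.
Row 7 has -14 + 13 − 11 + 6 + 14 + 54 = 62; the blank must be 88 − 62 = 26.
Row 6 has 16 + 0 + 28 + 26 + 18 + 3 = 91; the blank must be 88 − 91 = -3.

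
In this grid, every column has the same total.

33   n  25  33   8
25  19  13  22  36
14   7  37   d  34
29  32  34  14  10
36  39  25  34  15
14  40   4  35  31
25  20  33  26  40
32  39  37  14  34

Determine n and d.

Columns 3 and 5 both add up to 208, so every column sums to 208.
Column 2: 19 + 7 + 32 + 39 + 40 + 20 + 39 = 196, so the missing entry is 208 − 196 = 12.
Column 4: 33 + 22 + 14 + 34 + 35 + 26 + 14 = 178, so the missing entry is 208 − 178 = 30.

n = 12, d = 30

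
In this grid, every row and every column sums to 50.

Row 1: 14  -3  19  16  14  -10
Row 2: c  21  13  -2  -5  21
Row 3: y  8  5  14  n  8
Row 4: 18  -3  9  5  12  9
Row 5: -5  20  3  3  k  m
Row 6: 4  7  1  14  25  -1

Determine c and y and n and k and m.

The known cells in column 6 total 27, leaving 50 − 27 = 23 for the blank.
The known cells in row 5 total 44, leaving 50 − 44 = 6 for the blank.
The known cells in column 5 total 52, leaving 50 − 52 = -2 for the blank.
The known cells in row 3 total 33, leaving 50 − 33 = 17 for the blank.
The known cells in row 2 total 48, leaving 50 − 48 = 2 for the blank.

c = 2, y = 17, n = -2, k = 6, m = 23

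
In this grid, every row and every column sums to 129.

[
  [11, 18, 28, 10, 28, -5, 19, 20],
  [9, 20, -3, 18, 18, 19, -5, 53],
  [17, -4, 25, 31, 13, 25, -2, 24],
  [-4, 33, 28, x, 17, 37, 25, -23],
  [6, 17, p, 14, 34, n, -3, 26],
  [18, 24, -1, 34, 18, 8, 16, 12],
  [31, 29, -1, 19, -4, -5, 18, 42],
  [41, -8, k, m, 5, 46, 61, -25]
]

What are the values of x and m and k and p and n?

The known cells in column 6 total 125, leaving 129 − 125 = 4 for the blank.
The known cells in row 5 total 98, leaving 129 − 98 = 31 for the blank.
The known cells in row 4 total 113, leaving 129 − 113 = 16 for the blank.
The known cells in column 4 total 142, leaving 129 − 142 = -13 for the blank.
The known cells in row 8 total 107, leaving 129 − 107 = 22 for the blank.

x = 16, m = -13, k = 22, p = 31, n = 4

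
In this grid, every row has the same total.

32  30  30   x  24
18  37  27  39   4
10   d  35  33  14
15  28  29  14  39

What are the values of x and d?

x = 9, d = 33

The complete rows each total 125.
Row 1 is missing 125 − 116 = 9 (since 32 + 30 + 30 + 24 = 116).
Row 3 is missing 125 − 92 = 33 (since 10 + 35 + 33 + 14 = 92).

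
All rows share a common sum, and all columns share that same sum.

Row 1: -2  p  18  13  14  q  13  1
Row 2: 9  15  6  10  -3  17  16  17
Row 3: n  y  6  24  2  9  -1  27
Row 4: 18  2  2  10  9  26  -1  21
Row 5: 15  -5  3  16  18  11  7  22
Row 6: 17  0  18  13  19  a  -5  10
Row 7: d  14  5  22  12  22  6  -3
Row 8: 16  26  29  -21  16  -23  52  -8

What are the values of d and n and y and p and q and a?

Rows 2 and 4 both sum to 87, so that's the common total.
Row 6 has 17 + 0 + 18 + 13 + 19 − 5 + 10 = 72; the blank must be 87 − 72 = 15.
Column 6 has 17 + 9 + 26 + 11 + 15 + 22 − 23 = 77; the blank must be 87 − 77 = 10.
Row 1 has -2 + 18 + 13 + 14 + 10 + 13 + 1 = 67; the blank must be 87 − 67 = 20.
Column 2 has 20 + 15 + 2 − 5 + 0 + 14 + 26 = 72; the blank must be 87 − 72 = 15.
Row 3 has 15 + 6 + 24 + 2 + 9 − 1 + 27 = 82; the blank must be 87 − 82 = 5.
Row 7 has 14 + 5 + 22 + 12 + 22 + 6 − 3 = 78; the blank must be 87 − 78 = 9.

d = 9, n = 5, y = 15, p = 20, q = 10, a = 15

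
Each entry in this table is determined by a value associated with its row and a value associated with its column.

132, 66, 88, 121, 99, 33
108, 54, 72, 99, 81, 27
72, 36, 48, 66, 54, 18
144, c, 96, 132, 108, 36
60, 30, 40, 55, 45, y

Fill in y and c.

Each row is a constant multiple of every other row — this is a multiplication table with the headers hidden.
Row 5 is 55/121 = 5/11 times row 1, so its entry in column 6 is 33 × 5/11 = 15.
Row 4 is 132/121 = 12/11 times row 1, so its entry in column 2 is 66 × 12/11 = 72.

y = 15, c = 72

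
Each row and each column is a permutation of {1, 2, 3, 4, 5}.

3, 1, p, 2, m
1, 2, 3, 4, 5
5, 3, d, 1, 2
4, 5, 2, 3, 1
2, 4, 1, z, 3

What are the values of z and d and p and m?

z = 5, d = 4, p = 5, m = 4

At (row 5, col 4): row 5 already has {1, 2, 3, 4}, so the value is 5.
At (row 1, col 5): column 5 already has {1, 2, 3, 5}, so the value is 4.
At (row 1, col 3): row 1 already has {1, 2, 3, 4}, so the value is 5.
At (row 3, col 3): row 3 already has {1, 2, 3, 5}, so the value is 4.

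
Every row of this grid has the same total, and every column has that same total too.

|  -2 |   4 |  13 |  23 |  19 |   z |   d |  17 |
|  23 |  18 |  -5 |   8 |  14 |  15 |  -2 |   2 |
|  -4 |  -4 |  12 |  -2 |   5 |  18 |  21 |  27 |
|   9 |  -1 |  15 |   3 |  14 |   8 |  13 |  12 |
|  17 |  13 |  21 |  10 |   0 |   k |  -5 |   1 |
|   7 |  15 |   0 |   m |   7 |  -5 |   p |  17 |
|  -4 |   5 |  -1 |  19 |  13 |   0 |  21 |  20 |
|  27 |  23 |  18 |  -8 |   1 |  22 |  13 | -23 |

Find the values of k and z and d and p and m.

k = 16, z = -1, d = 0, p = 12, m = 20

Rows 2 and 3 both sum to 73, so that's the common total.
The known cells in row 5 total 57, leaving 73 − 57 = 16 for the blank.
The known cells in column 6 total 74, leaving 73 − 74 = -1 for the blank.
The known cells in row 1 total 73, leaving 73 − 73 = 0 for the blank.
The known cells in column 7 total 61, leaving 73 − 61 = 12 for the blank.
The known cells in row 6 total 53, leaving 73 − 53 = 20 for the blank.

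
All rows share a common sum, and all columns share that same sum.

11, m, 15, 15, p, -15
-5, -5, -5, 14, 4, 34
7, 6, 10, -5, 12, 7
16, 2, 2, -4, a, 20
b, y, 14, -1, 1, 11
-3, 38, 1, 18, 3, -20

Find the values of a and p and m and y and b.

a = 1, p = 16, m = -5, y = 1, b = 11

Rows 2 and 3 both sum to 37, so that's the common total.
The known cells in column 1 total 26, leaving 37 − 26 = 11 for the blank.
The known cells in row 4 total 36, leaving 37 − 36 = 1 for the blank.
The known cells in column 5 total 21, leaving 37 − 21 = 16 for the blank.
The known cells in row 1 total 42, leaving 37 − 42 = -5 for the blank.
The known cells in row 5 total 36, leaving 37 − 36 = 1 for the blank.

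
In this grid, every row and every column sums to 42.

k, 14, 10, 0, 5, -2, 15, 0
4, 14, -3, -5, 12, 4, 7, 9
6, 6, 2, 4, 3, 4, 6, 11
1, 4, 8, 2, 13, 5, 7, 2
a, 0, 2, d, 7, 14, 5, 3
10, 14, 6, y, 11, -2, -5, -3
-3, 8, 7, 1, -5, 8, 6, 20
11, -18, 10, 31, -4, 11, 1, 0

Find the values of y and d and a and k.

y = 11, d = -2, a = 13, k = 0

Row 6: 10 + 14 + 6 + 11 − 2 − 5 − 3 = 31, so its missing entry is 42 − 31 = 11.
Row 1: 14 + 10 + 0 + 5 − 2 + 15 + 0 = 42, so its missing entry is 42 − 42 = 0.
Column 1: 0 + 4 + 6 + 1 + 10 − 3 + 11 = 29, so its missing entry is 42 − 29 = 13.
Row 5: 13 + 0 + 2 + 7 + 14 + 5 + 3 = 44, so its missing entry is 42 − 44 = -2.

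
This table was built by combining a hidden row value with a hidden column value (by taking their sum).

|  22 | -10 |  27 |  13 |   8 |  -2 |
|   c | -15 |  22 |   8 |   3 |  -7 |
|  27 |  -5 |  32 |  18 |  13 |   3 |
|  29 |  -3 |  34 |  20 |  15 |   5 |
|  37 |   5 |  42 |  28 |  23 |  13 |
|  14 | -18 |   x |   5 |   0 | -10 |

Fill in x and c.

The difference between any two rows is the same in every column — this is an addition table with the headers hidden.
Row 6 minus row 1 is -10 − (-2) = -8, so its entry in column 3 is 27 + (-8) = 19.
Row 2 minus row 1 is -7 − (-2) = -5, so its entry in column 1 is 22 + (-5) = 17.

x = 19, c = 17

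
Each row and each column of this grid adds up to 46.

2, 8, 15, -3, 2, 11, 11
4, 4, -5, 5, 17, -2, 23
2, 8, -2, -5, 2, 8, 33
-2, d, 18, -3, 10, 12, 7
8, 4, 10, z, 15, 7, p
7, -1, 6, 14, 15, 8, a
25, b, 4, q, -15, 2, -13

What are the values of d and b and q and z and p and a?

d = 4, b = 19, q = 24, z = 14, p = -12, a = -3

Row 4 has -2 + 18 − 3 + 10 + 12 + 7 = 42; the blank must be 46 − 42 = 4.
Column 2 has 8 + 4 + 8 + 4 + 4 − 1 = 27; the blank must be 46 − 27 = 19.
Row 6 has 7 − 1 + 6 + 14 + 15 + 8 = 49; the blank must be 46 − 49 = -3.
Column 7 has 11 + 23 + 33 + 7 − 3 − 13 = 58; the blank must be 46 − 58 = -12.
Row 5 has 8 + 4 + 10 + 15 + 7 − 12 = 32; the blank must be 46 − 32 = 14.
Row 7 has 25 + 19 + 4 − 15 + 2 − 13 = 22; the blank must be 46 − 22 = 24.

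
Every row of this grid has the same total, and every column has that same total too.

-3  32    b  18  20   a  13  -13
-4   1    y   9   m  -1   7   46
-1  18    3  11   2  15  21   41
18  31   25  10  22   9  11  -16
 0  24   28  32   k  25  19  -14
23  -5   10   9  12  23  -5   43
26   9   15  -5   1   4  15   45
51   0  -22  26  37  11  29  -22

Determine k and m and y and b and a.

Rows 3 and 4 both sum to 110, so that's the common total.
Row 5 has 0 + 24 + 28 + 32 + 25 + 19 − 14 = 114; the blank must be 110 − 114 = -4.
Column 5 has 20 + 2 + 22 − 4 + 12 + 1 + 37 = 90; the blank must be 110 − 90 = 20.
Row 2 has -4 + 1 + 9 + 20 − 1 + 7 + 46 = 78; the blank must be 110 − 78 = 32.
Column 3 has 32 + 3 + 25 + 28 + 10 + 15 − 22 = 91; the blank must be 110 − 91 = 19.
Row 1 has -3 + 32 + 19 + 18 + 20 + 13 − 13 = 86; the blank must be 110 − 86 = 24.

k = -4, m = 20, y = 32, b = 19, a = 24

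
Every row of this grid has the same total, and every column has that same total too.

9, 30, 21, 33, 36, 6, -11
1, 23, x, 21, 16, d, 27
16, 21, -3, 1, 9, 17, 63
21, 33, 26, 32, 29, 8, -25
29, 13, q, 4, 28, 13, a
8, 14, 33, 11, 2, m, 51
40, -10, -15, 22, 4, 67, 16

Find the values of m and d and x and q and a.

Rows 1 and 3 both sum to 124, so that's the common total.
The known cells in row 6 total 119, leaving 124 − 119 = 5 for the blank.
The known cells in column 6 total 116, leaving 124 − 116 = 8 for the blank.
The known cells in row 2 total 96, leaving 124 − 96 = 28 for the blank.
The known cells in column 7 total 121, leaving 124 − 121 = 3 for the blank.
The known cells in row 5 total 90, leaving 124 − 90 = 34 for the blank.

m = 5, d = 8, x = 28, q = 34, a = 3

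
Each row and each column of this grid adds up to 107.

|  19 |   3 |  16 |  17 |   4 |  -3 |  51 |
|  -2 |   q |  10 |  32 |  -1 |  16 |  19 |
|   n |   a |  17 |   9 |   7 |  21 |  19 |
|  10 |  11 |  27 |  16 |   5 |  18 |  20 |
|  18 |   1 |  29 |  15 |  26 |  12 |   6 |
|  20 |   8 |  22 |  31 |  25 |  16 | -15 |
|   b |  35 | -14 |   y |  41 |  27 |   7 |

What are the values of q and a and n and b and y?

The known cells in row 2 total 74, leaving 107 − 74 = 33 for the blank.
The known cells in column 2 total 91, leaving 107 − 91 = 16 for the blank.
The known cells in row 3 total 89, leaving 107 − 89 = 18 for the blank.
The known cells in column 1 total 83, leaving 107 − 83 = 24 for the blank.
The known cells in row 7 total 120, leaving 107 − 120 = -13 for the blank.

q = 33, a = 16, n = 18, b = 24, y = -13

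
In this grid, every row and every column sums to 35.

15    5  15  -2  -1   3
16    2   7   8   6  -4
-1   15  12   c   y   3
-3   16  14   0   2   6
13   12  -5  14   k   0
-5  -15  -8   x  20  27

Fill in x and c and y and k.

x = 16, c = -1, y = 7, k = 1

The known cells in row 6 total 19, leaving 35 − 19 = 16 for the blank.
The known cells in column 4 total 36, leaving 35 − 36 = -1 for the blank.
The known cells in row 3 total 28, leaving 35 − 28 = 7 for the blank.
The known cells in row 5 total 34, leaving 35 − 34 = 1 for the blank.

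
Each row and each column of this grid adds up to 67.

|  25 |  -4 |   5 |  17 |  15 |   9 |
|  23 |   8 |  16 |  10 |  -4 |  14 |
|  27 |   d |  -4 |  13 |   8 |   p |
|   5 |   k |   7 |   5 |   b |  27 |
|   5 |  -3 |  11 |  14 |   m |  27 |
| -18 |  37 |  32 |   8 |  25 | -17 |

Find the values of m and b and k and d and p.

m = 13, b = 10, k = 13, d = 16, p = 7

Row 5 has 5 − 3 + 11 + 14 + 27 = 54; the blank must be 67 − 54 = 13.
Column 5 has 15 − 4 + 8 + 13 + 25 = 57; the blank must be 67 − 57 = 10.
Row 4 has 5 + 7 + 5 + 10 + 27 = 54; the blank must be 67 − 54 = 13.
Column 2 has -4 + 8 + 13 − 3 + 37 = 51; the blank must be 67 − 51 = 16.
Row 3 has 27 + 16 − 4 + 13 + 8 = 60; the blank must be 67 − 60 = 7.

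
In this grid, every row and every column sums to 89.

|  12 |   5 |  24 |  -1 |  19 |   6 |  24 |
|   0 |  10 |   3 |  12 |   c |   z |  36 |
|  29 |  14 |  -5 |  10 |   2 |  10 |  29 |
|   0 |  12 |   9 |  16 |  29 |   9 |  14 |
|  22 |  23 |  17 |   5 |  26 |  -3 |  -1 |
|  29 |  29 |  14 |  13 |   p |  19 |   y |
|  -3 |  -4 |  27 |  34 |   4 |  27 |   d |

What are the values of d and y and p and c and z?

Column 6: 6 + 10 + 9 − 3 + 19 + 27 = 68, so its missing entry is 89 − 68 = 21.
Row 2: 0 + 10 + 3 + 12 + 21 + 36 = 82, so its missing entry is 89 − 82 = 7.
Column 5: 19 + 7 + 2 + 29 + 26 + 4 = 87, so its missing entry is 89 − 87 = 2.
Row 6: 29 + 29 + 14 + 13 + 2 + 19 = 106, so its missing entry is 89 − 106 = -17.
Row 7: -3 − 4 + 27 + 34 + 4 + 27 = 85, so its missing entry is 89 − 85 = 4.

d = 4, y = -17, p = 2, c = 7, z = 21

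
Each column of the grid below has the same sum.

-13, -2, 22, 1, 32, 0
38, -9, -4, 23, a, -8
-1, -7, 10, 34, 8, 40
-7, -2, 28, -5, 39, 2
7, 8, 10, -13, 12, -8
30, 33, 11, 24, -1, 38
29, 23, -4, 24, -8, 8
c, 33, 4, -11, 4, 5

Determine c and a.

c = -6, a = -9

Columns 2 and 4 both add up to 77, so every column sums to 77.
Column 1: -13 + 38 − 1 − 7 + 7 + 30 + 29 = 83, so the missing entry is 77 − 83 = -6.
Column 5: 32 + 8 + 39 + 12 − 1 − 8 + 4 = 86, so the missing entry is 77 − 86 = -9.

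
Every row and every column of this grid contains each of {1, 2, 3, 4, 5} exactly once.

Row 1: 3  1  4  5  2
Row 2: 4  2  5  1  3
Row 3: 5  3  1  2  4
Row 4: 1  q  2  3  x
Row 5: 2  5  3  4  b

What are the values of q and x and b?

q = 4, x = 5, b = 1

Cell (5,5): row 5 already has {2, 3, 4, 5} → 1.
At (row 4, col 2): column 2 already has {1, 2, 3, 5}, so the value is 4.
At (row 4, col 5): row 4 already has {1, 2, 3, 4}, so the value is 5.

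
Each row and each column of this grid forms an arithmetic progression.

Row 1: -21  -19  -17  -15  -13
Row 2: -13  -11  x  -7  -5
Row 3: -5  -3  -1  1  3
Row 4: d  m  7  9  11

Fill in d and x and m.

Along each row the entries change by 2 per step; down each column they change by 8.
Row 4: from 7 at column 3, stepping by 2 to column 1 gives 3.
Row 2: from -13 at column 1, stepping by 2 to column 3 gives -9.
Row 4: from 7 at column 3, stepping by 2 to column 2 gives 5.

d = 3, x = -9, m = 5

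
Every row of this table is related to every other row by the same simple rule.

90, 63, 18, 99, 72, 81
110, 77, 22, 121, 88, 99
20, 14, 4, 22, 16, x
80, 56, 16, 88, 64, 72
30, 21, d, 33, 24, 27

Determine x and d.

x = 18, d = 6

Each row is a constant multiple of every other row — this is a multiplication table with the headers hidden.
Row 3 is 20/90 = 2/9 times row 1, so its entry in column 6 is 81 × 2/9 = 18.
Row 5 is 30/90 = 1/3 times row 1, so its entry in column 3 is 18 × 1/3 = 6.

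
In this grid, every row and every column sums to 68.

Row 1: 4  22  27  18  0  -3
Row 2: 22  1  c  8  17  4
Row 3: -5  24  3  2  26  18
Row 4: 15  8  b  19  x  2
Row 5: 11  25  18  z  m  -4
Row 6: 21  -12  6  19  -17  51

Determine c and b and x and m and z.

c = 16, b = -2, x = 26, m = 16, z = 2

Row 2 has 22 + 1 + 8 + 17 + 4 = 52; the blank must be 68 − 52 = 16.
Column 4 has 18 + 8 + 2 + 19 + 19 = 66; the blank must be 68 − 66 = 2.
Row 5 has 11 + 25 + 18 + 2 − 4 = 52; the blank must be 68 − 52 = 16.
Column 5 has 0 + 17 + 26 + 16 − 17 = 42; the blank must be 68 − 42 = 26.
Row 4 has 15 + 8 + 19 + 26 + 2 = 70; the blank must be 68 − 70 = -2.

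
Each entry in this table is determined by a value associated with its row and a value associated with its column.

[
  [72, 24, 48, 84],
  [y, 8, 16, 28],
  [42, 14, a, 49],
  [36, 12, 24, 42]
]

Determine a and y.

a = 28, y = 24

Each row is a constant multiple of every other row — this is a multiplication table with the headers hidden.
Row 3 is 14/24 = 7/12 times row 1, so its entry in column 3 is 48 × 7/12 = 28.
Row 2 is 8/24 = 1/3 times row 1, so its entry in column 1 is 72 × 1/3 = 24.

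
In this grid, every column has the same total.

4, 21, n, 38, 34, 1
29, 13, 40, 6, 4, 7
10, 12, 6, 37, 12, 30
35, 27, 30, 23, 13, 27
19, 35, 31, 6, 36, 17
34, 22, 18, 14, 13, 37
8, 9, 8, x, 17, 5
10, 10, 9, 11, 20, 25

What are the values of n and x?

n = 7, x = 14

Column 2 sums to 149 and so does column 5; that's the common total.
In column 3 the known cells total 142, leaving 149 − 142 = 7.
In column 4 the known cells total 135, leaving 149 − 135 = 14.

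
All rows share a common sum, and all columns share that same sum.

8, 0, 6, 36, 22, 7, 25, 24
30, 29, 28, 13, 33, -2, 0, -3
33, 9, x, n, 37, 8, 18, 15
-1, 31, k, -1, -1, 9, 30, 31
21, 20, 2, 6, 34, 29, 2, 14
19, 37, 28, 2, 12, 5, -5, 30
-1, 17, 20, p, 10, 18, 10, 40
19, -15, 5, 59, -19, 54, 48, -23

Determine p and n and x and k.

Rows 1 and 2 both sum to 128, so that's the common total.
Row 4: -1 + 31 − 1 − 1 + 9 + 30 + 31 = 98, so its missing entry is 128 − 98 = 30.
Row 7: -1 + 17 + 20 + 10 + 18 + 10 + 40 = 114, so its missing entry is 128 − 114 = 14.
Column 4: 36 + 13 − 1 + 6 + 2 + 14 + 59 = 129, so its missing entry is 128 − 129 = -1.
Row 3: 33 + 9 − 1 + 37 + 8 + 18 + 15 = 119, so its missing entry is 128 − 119 = 9.

p = 14, n = -1, x = 9, k = 30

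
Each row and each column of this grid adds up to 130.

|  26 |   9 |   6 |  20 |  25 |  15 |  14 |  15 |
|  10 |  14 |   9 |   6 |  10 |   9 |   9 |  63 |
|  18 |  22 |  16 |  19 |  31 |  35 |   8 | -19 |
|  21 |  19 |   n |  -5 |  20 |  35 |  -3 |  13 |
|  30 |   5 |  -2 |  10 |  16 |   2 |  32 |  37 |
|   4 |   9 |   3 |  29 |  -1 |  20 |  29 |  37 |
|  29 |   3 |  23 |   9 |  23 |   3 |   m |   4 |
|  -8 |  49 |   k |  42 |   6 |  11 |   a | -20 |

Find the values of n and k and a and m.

Row 7 has 29 + 3 + 23 + 9 + 23 + 3 + 4 = 94; the blank must be 130 − 94 = 36.
Row 4 has 21 + 19 − 5 + 20 + 35 − 3 + 13 = 100; the blank must be 130 − 100 = 30.
Column 7 has 14 + 9 + 8 − 3 + 32 + 29 + 36 = 125; the blank must be 130 − 125 = 5.
Row 8 has -8 + 49 + 42 + 6 + 11 + 5 − 20 = 85; the blank must be 130 − 85 = 45.

n = 30, k = 45, a = 5, m = 36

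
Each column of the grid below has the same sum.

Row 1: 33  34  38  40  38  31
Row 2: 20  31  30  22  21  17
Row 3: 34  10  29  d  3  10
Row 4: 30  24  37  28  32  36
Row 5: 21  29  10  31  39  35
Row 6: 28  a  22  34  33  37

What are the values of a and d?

The complete columns each total 166.
Column 2 is missing 166 − 128 = 38 (since 34 + 31 + 10 + 24 + 29 = 128).
Column 4 is missing 166 − 155 = 11 (since 40 + 22 + 28 + 31 + 34 = 155).

a = 38, d = 11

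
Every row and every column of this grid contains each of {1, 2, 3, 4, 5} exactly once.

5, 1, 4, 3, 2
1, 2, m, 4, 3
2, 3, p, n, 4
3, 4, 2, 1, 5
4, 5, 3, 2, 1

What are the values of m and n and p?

m = 5, n = 5, p = 1

For row 3, column 4: column 4 already has {1, 2, 3, 4}; that leaves 5.
At (row 2, col 3): row 2 already has {1, 2, 3, 4}, so the value is 5.
For row 3, column 3: row 3 already has {2, 3, 4, 5}; that leaves 1.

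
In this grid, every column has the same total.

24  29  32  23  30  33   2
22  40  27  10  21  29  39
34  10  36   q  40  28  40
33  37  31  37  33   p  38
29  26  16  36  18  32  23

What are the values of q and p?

The complete columns each total 142.
Column 4 is missing 142 − 106 = 36 (since 23 + 10 + 37 + 36 = 106).
Column 6 is missing 142 − 122 = 20 (since 33 + 29 + 28 + 32 = 122).

q = 36, p = 20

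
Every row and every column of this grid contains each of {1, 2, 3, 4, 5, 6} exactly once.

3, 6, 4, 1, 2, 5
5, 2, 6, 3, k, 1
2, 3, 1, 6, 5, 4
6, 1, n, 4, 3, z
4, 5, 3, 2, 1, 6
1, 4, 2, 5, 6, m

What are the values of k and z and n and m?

k = 4, z = 2, n = 5, m = 3

For row 2, column 5: row 2 already has {1, 2, 3, 5, 6}; that leaves 4.
At (row 6, col 6): row 6 already has {1, 2, 4, 5, 6}, so the value is 3.
Cell (4,3): column 3 already has {1, 2, 3, 4, 6} → 5.
Cell (4,6): row 4 already has {1, 3, 4, 5, 6} → 2.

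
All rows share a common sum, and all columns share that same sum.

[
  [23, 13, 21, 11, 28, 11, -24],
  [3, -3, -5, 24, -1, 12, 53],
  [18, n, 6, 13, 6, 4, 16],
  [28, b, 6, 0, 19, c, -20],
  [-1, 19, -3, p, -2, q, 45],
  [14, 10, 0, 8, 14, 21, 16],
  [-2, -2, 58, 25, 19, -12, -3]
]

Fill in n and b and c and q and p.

Rows 1 and 2 both sum to 83, so that's the common total.
Row 3 has 18 + 6 + 13 + 6 + 4 + 16 = 63; the blank must be 83 − 63 = 20.
Column 4 has 11 + 24 + 13 + 0 + 8 + 25 = 81; the blank must be 83 − 81 = 2.
Column 2 has 13 − 3 + 20 + 19 + 10 − 2 = 57; the blank must be 83 − 57 = 26.
Row 5 has -1 + 19 − 3 + 2 − 2 + 45 = 60; the blank must be 83 − 60 = 23.
Row 4 has 28 + 26 + 6 + 0 + 19 − 20 = 59; the blank must be 83 − 59 = 24.

n = 20, b = 26, c = 24, q = 23, p = 2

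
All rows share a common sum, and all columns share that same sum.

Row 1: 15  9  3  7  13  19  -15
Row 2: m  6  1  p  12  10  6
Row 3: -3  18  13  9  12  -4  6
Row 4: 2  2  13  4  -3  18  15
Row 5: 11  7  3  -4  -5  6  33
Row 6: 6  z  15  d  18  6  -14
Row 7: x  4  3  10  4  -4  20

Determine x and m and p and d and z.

Rows 1 and 3 both sum to 51, so that's the common total.
The known cells in column 2 total 46, leaving 51 − 46 = 5 for the blank.
The known cells in row 6 total 36, leaving 51 − 36 = 15 for the blank.
The known cells in row 7 total 37, leaving 51 − 37 = 14 for the blank.
The known cells in column 1 total 45, leaving 51 − 45 = 6 for the blank.
The known cells in row 2 total 41, leaving 51 − 41 = 10 for the blank.

x = 14, m = 6, p = 10, d = 15, z = 5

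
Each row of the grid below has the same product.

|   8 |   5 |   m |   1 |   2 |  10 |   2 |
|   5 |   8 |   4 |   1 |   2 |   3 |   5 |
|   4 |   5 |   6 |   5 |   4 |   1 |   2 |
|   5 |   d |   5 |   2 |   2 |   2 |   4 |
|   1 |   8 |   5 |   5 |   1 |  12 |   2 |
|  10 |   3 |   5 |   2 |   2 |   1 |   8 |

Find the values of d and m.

Rows 2 and 6 each multiply to 4800, so every row has product 4800.
Row 4: 5×5×2×2×2×4 = 800, so the missing entry is 4800 ÷ 800 = 6.
Row 1: 8×5×1×2×10×2 = 1600, so the missing entry is 4800 ÷ 1600 = 3.

d = 6, m = 3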